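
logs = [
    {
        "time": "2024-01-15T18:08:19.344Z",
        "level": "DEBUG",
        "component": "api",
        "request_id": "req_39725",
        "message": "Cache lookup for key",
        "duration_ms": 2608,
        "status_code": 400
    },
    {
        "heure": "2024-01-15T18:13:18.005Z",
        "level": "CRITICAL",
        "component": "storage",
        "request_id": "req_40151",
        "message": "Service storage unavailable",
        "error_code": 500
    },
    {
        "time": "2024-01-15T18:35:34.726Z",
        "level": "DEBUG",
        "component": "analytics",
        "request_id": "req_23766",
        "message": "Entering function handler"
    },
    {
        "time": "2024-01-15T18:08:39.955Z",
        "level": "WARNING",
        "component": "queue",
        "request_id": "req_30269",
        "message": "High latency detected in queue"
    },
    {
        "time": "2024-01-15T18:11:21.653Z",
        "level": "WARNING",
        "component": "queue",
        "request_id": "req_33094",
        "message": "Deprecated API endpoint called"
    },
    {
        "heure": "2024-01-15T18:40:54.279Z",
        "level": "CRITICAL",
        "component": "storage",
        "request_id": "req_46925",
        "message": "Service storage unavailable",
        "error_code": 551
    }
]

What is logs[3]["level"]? "WARNING"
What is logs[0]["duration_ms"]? 2608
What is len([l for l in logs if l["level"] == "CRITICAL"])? 2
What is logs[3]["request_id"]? "req_30269"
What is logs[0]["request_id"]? "req_39725"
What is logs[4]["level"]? "WARNING"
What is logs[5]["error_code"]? 551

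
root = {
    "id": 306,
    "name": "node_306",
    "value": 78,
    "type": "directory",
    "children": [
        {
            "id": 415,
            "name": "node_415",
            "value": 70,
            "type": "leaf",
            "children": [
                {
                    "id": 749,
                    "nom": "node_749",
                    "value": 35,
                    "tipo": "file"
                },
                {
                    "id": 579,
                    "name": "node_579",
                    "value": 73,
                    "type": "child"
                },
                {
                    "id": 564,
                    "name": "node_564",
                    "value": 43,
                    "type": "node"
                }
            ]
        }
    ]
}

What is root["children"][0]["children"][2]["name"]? "node_564"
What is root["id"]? 306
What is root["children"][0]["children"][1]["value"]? 73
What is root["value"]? 78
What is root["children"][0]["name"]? "node_415"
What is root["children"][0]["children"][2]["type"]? "node"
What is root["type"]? "directory"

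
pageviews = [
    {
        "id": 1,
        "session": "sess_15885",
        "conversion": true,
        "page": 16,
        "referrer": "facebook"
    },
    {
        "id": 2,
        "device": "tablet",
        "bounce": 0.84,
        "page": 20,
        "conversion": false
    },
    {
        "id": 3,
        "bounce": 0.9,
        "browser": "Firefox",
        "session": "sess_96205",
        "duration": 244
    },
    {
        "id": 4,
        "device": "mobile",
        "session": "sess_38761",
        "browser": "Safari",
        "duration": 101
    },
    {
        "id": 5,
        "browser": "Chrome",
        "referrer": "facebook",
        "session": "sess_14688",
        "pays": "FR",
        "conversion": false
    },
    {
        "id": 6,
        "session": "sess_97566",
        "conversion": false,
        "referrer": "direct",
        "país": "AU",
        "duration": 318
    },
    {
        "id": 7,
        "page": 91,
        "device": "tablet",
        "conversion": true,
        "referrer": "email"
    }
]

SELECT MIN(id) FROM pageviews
1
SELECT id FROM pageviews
[1, 2, 3, 4, 5, 6, 7]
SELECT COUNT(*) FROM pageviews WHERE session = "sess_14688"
1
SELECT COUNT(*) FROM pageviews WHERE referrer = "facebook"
2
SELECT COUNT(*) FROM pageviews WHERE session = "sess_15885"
1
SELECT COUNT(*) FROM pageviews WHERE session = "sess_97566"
1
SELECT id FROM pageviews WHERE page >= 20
[2, 7]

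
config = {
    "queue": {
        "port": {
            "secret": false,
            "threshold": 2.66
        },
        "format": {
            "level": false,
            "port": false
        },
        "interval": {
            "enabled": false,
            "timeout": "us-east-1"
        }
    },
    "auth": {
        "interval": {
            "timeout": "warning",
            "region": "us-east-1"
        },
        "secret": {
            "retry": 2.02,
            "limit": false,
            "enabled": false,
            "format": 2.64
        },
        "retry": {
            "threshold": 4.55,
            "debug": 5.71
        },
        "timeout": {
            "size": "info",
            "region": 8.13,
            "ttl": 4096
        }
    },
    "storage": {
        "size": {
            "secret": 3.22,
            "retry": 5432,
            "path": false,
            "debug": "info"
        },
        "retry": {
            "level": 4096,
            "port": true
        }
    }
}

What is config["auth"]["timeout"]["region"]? 8.13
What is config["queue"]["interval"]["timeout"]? "us-east-1"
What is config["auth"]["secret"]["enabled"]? False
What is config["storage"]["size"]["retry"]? 5432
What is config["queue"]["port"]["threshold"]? 2.66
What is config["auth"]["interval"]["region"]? "us-east-1"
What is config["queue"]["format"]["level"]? False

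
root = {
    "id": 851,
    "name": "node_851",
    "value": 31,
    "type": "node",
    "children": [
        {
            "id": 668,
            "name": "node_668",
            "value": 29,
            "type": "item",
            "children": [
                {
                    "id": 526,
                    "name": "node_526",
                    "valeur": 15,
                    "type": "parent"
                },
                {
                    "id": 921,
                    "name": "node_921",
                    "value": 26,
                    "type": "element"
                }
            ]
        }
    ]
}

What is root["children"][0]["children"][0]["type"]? "parent"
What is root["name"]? "node_851"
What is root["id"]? 851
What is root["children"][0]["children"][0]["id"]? 526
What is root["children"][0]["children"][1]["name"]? "node_921"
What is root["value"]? 31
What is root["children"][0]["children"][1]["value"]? 26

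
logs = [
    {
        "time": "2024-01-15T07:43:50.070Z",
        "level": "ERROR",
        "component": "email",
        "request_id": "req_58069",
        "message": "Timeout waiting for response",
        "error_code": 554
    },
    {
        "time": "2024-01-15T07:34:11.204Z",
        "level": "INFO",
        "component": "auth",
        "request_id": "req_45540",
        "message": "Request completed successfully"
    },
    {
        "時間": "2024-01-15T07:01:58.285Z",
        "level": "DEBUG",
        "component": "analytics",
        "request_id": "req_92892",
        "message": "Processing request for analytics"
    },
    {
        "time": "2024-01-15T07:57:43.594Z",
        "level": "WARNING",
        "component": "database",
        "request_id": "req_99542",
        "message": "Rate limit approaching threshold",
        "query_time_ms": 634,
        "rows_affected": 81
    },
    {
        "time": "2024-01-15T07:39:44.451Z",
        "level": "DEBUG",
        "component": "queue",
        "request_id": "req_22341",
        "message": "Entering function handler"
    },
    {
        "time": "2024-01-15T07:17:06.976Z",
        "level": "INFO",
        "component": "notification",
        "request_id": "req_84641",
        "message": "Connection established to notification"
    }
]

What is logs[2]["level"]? "DEBUG"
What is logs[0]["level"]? "ERROR"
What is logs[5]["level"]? "INFO"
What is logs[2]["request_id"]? "req_92892"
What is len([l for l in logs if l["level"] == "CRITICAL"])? 0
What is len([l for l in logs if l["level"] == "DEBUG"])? 2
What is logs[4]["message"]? "Entering function handler"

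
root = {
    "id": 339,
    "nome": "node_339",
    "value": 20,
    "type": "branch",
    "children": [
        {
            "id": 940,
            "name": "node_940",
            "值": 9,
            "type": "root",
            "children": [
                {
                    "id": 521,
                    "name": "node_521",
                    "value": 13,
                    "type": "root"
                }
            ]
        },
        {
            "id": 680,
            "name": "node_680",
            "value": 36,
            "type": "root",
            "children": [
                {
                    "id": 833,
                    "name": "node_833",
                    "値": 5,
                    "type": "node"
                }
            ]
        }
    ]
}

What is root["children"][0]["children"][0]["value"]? 13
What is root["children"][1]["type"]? "root"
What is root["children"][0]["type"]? "root"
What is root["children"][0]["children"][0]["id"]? 521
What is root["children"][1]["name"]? "node_680"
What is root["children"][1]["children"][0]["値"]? 5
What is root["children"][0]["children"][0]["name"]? "node_521"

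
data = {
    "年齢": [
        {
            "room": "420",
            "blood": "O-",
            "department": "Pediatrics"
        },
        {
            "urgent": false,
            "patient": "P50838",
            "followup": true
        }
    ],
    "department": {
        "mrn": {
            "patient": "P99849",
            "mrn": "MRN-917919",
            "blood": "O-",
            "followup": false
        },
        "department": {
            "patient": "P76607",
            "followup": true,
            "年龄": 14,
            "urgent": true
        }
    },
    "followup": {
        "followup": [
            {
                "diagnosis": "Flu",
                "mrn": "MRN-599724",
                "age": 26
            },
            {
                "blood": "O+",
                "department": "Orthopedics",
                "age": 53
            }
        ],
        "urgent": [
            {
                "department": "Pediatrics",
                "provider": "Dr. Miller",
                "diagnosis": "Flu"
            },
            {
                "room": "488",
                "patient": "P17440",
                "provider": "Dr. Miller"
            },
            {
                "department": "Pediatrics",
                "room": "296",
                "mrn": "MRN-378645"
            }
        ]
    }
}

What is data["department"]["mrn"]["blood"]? "O-"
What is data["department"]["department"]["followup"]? True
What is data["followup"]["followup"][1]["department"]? "Orthopedics"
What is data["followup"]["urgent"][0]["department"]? "Pediatrics"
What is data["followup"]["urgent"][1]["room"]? "488"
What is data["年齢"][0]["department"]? "Pediatrics"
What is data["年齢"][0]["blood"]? "O-"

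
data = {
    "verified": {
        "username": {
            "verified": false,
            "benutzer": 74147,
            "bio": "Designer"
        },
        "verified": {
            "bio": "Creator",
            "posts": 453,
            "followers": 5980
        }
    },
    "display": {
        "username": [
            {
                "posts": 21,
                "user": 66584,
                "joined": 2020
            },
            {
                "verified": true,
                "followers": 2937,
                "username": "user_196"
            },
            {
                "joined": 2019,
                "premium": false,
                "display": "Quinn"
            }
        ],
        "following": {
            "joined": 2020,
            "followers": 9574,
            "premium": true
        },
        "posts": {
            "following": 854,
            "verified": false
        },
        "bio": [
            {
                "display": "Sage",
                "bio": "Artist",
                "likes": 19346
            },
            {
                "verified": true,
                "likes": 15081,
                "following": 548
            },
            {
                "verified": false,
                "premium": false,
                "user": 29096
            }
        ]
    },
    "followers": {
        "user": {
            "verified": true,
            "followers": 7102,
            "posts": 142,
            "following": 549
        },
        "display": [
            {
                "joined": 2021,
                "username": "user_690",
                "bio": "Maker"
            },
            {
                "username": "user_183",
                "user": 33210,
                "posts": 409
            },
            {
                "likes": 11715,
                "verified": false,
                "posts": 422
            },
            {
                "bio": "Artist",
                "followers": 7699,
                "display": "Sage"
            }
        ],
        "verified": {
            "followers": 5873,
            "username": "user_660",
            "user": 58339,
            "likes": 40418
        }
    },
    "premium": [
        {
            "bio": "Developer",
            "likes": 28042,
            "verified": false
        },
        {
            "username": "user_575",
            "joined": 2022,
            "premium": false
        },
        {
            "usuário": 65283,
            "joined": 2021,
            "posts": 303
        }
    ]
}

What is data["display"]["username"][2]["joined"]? 2019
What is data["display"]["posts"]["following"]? 854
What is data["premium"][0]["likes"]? 28042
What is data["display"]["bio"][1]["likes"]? 15081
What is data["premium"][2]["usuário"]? 65283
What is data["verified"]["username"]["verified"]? False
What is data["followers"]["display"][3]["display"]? "Sage"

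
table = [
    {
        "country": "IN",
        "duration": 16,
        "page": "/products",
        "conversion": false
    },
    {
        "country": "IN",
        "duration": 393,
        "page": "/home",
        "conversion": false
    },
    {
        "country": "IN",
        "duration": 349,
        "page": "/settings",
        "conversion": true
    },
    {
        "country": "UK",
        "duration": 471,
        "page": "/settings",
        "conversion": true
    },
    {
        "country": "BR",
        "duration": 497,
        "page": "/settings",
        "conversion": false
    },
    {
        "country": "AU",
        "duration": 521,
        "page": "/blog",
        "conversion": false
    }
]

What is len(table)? 6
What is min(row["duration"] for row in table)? 16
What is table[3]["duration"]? 471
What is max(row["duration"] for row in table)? 521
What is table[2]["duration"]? 349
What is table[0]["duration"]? 16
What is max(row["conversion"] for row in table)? True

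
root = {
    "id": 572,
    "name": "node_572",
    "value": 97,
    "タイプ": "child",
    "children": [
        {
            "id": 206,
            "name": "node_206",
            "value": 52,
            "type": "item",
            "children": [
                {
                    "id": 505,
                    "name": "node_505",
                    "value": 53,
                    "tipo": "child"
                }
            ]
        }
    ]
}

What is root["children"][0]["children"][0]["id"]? 505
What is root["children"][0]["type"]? "item"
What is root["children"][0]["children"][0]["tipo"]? "child"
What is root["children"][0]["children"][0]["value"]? 53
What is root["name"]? "node_572"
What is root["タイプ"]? "child"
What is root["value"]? 97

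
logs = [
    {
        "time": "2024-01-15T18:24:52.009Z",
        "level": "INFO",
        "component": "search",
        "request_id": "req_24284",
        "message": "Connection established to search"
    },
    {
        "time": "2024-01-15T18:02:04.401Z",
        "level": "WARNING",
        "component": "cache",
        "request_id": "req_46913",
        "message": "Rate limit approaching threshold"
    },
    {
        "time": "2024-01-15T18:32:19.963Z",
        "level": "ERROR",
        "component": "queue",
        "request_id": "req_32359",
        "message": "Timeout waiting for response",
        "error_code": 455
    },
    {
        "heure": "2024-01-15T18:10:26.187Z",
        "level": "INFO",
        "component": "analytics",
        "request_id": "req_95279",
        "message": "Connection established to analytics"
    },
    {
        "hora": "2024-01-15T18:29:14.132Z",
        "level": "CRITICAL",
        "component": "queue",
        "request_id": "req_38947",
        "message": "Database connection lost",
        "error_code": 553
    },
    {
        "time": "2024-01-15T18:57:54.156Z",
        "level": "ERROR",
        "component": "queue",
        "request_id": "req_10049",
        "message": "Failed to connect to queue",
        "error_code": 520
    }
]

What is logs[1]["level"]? "WARNING"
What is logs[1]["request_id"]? "req_46913"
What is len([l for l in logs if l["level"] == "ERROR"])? 2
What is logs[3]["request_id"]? "req_95279"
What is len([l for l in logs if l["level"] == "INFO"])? 2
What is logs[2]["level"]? "ERROR"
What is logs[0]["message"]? "Connection established to search"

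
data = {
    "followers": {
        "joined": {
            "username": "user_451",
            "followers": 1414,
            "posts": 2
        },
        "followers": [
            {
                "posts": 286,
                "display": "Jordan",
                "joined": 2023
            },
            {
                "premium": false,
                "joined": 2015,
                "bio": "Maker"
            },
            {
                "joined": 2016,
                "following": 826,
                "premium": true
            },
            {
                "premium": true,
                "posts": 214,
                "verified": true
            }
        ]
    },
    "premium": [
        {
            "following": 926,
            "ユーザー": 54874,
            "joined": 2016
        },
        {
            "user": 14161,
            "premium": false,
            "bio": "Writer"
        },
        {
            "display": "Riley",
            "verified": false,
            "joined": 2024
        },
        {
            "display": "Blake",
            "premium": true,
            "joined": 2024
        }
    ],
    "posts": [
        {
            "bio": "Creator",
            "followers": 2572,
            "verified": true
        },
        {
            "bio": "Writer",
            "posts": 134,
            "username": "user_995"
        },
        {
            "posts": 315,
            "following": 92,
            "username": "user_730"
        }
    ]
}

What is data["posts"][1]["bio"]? "Writer"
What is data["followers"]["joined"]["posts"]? 2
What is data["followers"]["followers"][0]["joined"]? 2023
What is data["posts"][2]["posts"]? 315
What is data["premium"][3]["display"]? "Blake"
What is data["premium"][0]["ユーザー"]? 54874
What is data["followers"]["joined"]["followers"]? 1414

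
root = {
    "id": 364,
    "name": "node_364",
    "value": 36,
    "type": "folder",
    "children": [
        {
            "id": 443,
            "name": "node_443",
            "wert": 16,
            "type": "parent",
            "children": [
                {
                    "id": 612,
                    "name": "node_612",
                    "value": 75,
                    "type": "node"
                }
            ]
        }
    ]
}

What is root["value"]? 36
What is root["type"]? "folder"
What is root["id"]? 364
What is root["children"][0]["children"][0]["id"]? 612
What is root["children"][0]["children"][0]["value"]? 75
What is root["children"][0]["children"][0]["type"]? "node"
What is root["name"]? "node_364"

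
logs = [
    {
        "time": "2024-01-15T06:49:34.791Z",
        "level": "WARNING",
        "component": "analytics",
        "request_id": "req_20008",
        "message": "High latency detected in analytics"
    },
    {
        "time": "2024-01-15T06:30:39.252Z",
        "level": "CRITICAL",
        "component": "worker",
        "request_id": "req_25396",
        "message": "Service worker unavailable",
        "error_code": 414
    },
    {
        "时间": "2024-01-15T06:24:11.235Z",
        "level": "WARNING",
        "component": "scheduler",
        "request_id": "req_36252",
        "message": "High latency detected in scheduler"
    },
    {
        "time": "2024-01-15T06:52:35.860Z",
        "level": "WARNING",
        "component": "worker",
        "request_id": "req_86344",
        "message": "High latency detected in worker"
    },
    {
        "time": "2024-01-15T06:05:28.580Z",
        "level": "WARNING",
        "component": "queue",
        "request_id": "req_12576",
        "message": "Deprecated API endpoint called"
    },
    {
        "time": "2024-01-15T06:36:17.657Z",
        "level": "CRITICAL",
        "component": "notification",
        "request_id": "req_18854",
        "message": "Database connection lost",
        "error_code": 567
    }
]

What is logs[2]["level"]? "WARNING"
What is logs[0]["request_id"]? "req_20008"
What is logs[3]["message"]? "High latency detected in worker"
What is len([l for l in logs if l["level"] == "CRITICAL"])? 2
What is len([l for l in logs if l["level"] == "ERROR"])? 0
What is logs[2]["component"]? "scheduler"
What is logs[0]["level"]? "WARNING"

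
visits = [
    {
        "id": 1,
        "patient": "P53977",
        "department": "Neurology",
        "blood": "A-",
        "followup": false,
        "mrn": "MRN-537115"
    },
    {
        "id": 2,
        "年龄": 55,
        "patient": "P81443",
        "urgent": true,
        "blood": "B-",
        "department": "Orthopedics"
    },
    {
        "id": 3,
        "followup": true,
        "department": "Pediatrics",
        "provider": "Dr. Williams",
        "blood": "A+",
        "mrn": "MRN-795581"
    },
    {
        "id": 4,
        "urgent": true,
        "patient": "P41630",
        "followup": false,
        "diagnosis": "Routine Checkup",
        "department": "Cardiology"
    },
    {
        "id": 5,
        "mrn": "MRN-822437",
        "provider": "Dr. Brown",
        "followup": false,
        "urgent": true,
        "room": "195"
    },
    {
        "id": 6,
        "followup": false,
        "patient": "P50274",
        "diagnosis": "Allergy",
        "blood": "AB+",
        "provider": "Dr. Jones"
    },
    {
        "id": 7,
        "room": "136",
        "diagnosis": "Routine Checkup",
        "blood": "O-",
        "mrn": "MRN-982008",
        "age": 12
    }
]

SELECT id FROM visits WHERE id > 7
[]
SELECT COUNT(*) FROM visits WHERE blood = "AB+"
1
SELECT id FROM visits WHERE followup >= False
[1, 3, 4, 5, 6]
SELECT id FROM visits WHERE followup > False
[3]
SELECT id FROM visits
[1, 2, 3, 4, 5, 6, 7]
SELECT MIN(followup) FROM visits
False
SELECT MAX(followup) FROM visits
True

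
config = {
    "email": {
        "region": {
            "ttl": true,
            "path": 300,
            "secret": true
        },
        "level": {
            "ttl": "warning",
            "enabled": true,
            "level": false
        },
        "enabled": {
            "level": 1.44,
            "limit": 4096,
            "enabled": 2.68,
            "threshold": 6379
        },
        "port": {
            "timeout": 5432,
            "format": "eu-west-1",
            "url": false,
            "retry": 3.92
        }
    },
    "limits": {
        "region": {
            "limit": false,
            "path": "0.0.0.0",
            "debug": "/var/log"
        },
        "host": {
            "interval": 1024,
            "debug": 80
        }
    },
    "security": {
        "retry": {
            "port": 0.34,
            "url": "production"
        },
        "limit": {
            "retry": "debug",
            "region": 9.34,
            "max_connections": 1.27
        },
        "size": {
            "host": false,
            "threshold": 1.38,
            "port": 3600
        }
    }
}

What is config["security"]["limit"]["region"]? 9.34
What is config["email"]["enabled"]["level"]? 1.44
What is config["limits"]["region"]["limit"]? False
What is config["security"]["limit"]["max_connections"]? 1.27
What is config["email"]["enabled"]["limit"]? 4096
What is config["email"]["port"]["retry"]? 3.92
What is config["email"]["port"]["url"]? False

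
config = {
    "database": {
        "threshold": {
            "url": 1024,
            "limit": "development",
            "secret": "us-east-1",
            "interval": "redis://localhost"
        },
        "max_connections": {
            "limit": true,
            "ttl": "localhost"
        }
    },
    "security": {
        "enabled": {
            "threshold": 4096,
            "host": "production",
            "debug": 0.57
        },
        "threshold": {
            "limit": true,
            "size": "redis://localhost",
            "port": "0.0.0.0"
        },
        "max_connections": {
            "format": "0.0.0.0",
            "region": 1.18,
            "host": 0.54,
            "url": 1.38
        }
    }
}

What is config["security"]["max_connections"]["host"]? 0.54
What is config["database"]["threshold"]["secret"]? "us-east-1"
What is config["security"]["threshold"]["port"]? "0.0.0.0"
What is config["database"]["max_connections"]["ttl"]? "localhost"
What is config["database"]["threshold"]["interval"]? "redis://localhost"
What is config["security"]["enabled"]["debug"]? 0.57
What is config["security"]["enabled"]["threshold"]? 4096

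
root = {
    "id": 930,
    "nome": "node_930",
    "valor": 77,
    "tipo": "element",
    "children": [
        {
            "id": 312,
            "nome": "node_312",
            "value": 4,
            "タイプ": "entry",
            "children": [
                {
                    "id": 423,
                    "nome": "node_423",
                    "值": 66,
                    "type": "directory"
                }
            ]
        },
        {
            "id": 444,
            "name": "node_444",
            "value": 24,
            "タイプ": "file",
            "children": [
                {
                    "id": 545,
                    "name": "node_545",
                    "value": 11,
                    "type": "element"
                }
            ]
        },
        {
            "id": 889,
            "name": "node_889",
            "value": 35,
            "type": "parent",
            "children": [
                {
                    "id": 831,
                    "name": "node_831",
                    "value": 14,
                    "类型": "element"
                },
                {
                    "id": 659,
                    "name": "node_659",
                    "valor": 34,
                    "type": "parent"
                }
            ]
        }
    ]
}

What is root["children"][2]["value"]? 35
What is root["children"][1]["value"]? 24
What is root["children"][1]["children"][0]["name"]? "node_545"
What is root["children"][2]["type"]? "parent"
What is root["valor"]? 77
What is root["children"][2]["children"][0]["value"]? 14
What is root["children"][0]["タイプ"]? "entry"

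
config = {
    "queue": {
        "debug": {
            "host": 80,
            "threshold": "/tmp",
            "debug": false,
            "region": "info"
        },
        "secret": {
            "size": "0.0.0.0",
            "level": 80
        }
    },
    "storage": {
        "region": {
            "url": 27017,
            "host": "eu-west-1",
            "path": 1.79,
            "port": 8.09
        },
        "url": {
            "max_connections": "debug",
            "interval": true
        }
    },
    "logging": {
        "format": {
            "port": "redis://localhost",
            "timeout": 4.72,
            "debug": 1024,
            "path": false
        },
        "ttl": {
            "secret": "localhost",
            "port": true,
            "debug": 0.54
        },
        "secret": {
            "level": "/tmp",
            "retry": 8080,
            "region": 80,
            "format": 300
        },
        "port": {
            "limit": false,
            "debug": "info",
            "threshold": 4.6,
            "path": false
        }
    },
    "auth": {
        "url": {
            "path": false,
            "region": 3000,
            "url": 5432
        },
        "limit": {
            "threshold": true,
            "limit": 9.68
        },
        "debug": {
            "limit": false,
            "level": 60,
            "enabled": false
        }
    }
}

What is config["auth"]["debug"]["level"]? 60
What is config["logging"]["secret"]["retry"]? 8080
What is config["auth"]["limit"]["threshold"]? True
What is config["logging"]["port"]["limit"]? False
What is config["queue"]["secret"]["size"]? "0.0.0.0"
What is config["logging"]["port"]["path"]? False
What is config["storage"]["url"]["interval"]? True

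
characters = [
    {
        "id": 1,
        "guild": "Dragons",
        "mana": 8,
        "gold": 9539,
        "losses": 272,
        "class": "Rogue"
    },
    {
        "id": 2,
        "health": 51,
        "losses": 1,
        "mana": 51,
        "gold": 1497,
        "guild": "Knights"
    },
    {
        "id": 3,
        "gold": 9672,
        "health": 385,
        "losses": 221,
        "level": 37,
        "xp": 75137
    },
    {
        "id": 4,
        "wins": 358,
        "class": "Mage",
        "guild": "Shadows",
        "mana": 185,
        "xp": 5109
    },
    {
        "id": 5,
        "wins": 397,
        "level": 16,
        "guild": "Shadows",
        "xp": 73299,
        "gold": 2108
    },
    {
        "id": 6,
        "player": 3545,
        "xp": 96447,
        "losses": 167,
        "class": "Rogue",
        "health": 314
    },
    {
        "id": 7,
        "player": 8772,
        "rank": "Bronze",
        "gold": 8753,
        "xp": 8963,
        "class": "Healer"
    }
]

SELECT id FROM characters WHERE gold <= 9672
[1, 2, 3, 5, 7]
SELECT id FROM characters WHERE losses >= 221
[1, 3]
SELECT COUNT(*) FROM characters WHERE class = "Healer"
1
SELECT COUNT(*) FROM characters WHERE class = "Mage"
1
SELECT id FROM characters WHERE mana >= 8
[1, 2, 4]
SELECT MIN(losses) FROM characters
1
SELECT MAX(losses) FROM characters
272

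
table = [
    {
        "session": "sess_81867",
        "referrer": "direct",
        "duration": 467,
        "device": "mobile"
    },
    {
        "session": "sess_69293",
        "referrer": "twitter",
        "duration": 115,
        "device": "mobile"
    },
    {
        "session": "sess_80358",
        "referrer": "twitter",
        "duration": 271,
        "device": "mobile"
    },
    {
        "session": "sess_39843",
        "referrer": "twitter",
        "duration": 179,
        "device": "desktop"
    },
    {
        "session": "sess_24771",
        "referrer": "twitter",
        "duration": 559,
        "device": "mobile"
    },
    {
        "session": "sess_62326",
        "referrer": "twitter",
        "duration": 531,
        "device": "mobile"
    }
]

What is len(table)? 6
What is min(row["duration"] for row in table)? 115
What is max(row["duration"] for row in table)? 559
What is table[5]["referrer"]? "twitter"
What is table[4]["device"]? "mobile"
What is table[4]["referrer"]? "twitter"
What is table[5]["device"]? "mobile"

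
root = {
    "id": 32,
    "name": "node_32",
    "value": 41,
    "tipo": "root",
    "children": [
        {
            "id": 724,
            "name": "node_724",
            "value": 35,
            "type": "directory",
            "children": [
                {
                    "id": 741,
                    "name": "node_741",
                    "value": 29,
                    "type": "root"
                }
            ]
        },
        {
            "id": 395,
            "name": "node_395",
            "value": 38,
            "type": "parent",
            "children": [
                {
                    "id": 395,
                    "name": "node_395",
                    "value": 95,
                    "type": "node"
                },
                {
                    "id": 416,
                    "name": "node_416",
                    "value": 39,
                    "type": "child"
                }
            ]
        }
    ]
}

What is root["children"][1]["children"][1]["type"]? "child"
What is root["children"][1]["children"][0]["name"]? "node_395"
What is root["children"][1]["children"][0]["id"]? 395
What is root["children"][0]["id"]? 724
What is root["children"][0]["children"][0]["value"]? 29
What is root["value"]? 41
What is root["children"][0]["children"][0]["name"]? "node_741"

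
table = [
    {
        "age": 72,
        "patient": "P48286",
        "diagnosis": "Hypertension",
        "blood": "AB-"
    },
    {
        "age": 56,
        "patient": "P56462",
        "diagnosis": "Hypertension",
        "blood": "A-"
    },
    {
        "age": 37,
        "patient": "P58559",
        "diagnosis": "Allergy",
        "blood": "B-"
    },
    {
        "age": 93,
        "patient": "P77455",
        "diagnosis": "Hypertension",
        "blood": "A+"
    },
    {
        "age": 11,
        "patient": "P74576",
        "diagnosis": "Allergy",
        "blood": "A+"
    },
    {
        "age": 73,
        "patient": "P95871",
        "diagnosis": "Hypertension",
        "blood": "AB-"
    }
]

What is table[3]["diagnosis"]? "Hypertension"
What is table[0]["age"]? 72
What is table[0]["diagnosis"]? "Hypertension"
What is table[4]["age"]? 11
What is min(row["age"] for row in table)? 11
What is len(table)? 6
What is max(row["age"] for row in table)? 93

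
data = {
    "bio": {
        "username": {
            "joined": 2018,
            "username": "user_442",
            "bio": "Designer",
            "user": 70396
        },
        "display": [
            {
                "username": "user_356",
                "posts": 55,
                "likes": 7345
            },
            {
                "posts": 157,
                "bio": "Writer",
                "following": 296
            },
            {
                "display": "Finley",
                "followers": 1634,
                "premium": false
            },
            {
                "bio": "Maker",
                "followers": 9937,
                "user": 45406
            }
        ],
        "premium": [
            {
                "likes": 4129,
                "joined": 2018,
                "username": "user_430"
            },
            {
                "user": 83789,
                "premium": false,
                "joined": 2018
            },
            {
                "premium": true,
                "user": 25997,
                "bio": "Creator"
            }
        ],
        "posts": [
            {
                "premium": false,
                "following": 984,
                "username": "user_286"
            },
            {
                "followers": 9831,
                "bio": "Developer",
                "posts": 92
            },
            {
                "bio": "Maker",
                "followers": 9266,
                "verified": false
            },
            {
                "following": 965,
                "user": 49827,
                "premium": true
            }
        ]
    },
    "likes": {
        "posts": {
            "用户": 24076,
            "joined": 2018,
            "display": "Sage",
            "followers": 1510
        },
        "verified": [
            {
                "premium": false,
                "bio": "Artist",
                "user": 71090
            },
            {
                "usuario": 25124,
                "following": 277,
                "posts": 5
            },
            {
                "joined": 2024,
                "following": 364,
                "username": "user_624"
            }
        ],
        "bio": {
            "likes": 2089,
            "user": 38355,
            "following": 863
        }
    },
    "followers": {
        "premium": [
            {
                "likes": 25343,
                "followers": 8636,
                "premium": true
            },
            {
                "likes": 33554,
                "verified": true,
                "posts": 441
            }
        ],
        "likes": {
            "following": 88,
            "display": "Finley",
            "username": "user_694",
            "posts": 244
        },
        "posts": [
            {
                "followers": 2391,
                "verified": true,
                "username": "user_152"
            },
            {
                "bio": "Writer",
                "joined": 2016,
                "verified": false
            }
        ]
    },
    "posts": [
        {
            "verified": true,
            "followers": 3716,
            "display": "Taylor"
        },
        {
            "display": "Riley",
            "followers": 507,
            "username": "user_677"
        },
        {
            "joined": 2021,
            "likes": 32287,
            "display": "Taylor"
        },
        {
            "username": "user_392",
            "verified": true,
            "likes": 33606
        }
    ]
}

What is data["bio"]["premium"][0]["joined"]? 2018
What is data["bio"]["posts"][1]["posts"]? 92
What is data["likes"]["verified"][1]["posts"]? 5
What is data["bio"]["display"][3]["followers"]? 9937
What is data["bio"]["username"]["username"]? "user_442"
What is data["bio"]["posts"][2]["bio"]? "Maker"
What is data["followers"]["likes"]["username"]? "user_694"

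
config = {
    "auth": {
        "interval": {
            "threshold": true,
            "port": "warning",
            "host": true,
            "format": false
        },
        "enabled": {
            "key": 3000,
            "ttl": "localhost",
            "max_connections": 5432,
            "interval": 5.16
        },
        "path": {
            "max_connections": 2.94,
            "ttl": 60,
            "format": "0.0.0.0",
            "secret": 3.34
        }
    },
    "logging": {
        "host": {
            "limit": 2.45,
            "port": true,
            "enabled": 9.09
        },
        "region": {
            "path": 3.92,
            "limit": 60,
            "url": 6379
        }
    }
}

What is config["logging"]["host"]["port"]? True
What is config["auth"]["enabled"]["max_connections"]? 5432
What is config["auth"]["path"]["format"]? "0.0.0.0"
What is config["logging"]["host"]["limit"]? 2.45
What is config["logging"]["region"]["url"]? 6379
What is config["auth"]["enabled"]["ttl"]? "localhost"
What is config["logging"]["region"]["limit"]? 60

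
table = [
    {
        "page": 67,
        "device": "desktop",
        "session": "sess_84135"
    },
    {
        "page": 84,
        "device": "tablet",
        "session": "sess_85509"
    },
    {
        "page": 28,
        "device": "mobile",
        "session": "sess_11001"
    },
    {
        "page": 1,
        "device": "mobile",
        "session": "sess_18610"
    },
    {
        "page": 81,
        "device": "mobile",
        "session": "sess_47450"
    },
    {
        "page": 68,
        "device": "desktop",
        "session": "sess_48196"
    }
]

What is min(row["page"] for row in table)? 1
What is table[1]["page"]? 84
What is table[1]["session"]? "sess_85509"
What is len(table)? 6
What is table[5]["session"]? "sess_48196"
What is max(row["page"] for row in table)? 84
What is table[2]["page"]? 28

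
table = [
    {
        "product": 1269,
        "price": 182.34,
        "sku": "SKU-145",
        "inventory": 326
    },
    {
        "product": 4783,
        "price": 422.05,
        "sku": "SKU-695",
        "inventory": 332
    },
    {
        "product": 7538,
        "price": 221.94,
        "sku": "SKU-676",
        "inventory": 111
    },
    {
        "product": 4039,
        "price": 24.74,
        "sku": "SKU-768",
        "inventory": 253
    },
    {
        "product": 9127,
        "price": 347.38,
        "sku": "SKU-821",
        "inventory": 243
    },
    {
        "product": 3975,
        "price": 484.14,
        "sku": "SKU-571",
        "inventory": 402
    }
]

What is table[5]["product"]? 3975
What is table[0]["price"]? 182.34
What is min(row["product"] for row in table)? 1269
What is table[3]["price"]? 24.74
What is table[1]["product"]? 4783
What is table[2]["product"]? 7538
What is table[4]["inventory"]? 243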